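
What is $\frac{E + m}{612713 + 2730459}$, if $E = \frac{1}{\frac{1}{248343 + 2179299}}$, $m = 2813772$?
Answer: $\frac{2620707}{1671586} \approx 1.5678$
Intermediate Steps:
$E = 2427642$ ($E = \frac{1}{\frac{1}{2427642}} = 2427642$)
$\frac{E + m}{612713 + 2730459} = \frac{2427642 + 2813772}{612713 + 2730459} = \frac{5241414}{3343172} = 5241414 \cdot \frac{1}{3343172} = \frac{2620707}{1671586}$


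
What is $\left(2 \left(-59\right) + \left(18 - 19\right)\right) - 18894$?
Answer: $-19013$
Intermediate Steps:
$\left(2 \left(-59\right) + \left(18 - 19\right)\right) - 18894 = \left(-118 + \left(18 - 19\right)\right) - 18894 = \left(-118 - 1\right) - 18894 = -119 - 18894 = -19013$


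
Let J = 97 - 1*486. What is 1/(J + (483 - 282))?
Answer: -1/188 ≈ -0.0053191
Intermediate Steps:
J = -389 (J = 97 - 486 = -389)
1/(J + (483 - 282)) = 1/(-389 + (483 - 282)) = 1/(-389 + 201) = 1/(-188) = -1/188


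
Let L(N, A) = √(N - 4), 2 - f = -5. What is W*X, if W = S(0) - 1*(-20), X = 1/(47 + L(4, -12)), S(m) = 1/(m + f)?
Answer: 3/7 ≈ 0.42857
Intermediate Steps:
f = 7 (f = 2 - 1*(-5) = 2 + 5 = 7)
S(m) = 1/(7 + m) (S(m) = 1/(m + 7) = 1/(7 + m))
L(N, A) = √(-4 + N)
X = 1/47 (X = 1/(47 + √(-4 + 4)) = 1/(47 + √0) = 1/(47 + 0) = 1/47 ≈ 0.021277)
W = 141/7 (W = 1/(7 + 0) - 1*(-20) = 1/7 + 20 = ⅐ + 20 = 141/7 ≈ 20.143)
W*X = (141/7)*(1/47) = 3/7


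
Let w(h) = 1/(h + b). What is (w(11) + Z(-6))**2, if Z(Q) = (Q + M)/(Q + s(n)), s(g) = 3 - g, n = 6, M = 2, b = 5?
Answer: 5329/20736 ≈ 0.25699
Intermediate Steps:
w(h) = 1/(5 + h) (w(h) = 1/(h + 5) = 1/(5 + h))
Z(Q) = (2 + Q)/(-3 + Q) (Z(Q) = (Q + 2)/(Q + (3 - 1*6)) = (2 + Q)/(Q + (3 - 6)) = (2 + Q)/(Q - 3) = (2 + Q)/(-3 + Q))
(w(11) + Z(-6))**2 = (1/(5 + 11) + (2 - 6)/(-3 - 6))**2 = (1/16 - 4/(-9))**2 = (1/16 - 1/9*(-4))**2 = (1/16 + 4/9)**2 = (73/144)**2 = 5329/20736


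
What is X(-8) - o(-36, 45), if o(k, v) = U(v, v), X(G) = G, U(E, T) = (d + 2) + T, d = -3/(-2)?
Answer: -113/2 ≈ -56.500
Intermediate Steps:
d = 3/2 (d = -3*(-½) = 3/2 ≈ 1.5000)
U(E, T) = 7/2 + T (U(E, T) = (3/2 + 2) + T = 7/2 + T)
o(k, v) = 7/2 + v
X(-8) - o(-36, 45) = -8 - (7/2 + 45) = -8 - 1*97/2 = -8 - 97/2 = -113/2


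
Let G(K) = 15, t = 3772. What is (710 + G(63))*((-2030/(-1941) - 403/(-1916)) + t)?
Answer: 10173615957875/3718956 ≈ 2.7356e+6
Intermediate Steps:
(710 + G(63))*((-2030/(-1941) - 403/(-1916)) + t) = (710 + 15)*((-2030/(-1941) - 403/(-1916)) + 3772) = 725*((-2030*(-1/1941) - 403*(-1/1916)) + 3772) = 725*((2030/1941 + 403/1916) + 3772) = 725*(4671703/3718956 + 3772) = 725*(14032573735/3718956) = 10173615957875/3718956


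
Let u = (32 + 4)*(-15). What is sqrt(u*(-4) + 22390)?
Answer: 5*sqrt(982) ≈ 156.68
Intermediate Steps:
u = -540 (u = 36*(-15) = -540)
sqrt(u*(-4) + 22390) = sqrt(-540*(-4) + 22390) = sqrt(2160 + 22390) = sqrt(24550) = 5*sqrt(982)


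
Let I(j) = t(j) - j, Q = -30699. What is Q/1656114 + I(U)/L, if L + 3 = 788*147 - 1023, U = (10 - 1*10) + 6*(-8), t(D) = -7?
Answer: -288054293/15844870695 ≈ -0.018180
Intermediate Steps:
U = -48 (U = (10 - 10) - 48 = 0 - 48 = -48)
L = 114810 (L = -3 + (788*147 - 1023) = -3 + (115836 - 1023) = -3 + 114813 = 114810)
I(j) = -7 - j
Q/1656114 + I(U)/L = -30699/1656114 + (-7 - 1*(-48))/114810 = -30699*1/1656114 + (-7 + 48)*(1/114810) = -10233/552038 + 41*(1/114810) = -10233/552038 + 41/114810 = -288054293/15844870695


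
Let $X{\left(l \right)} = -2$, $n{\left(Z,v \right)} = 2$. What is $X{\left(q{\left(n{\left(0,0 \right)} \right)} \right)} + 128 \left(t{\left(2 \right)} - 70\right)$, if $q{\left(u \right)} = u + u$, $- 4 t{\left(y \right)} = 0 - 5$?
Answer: $-8802$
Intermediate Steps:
$t{\left(y \right)} = \frac{5}{4}$ ($t{\left(y \right)} = - \frac{0 - 5}{4} = \left(- \frac{1}{4}\right) \left(-5\right) = \frac{5}{4}$)
$q{\left(u \right)} = 2 u$
$X{\left(q{\left(n{\left(0,0 \right)} \right)} \right)} + 128 \left(t{\left(2 \right)} - 70\right) = -2 + 128 \left(\frac{5}{4} - 70\right) = -2 + 128 \left(- \frac{275}{4}\right) = -2 - 8800 = -8802$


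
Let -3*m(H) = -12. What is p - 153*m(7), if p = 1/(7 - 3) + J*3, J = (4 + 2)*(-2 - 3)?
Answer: -2807/4 ≈ -701.75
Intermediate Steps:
m(H) = 4 (m(H) = -⅓*(-12) = 4)
J = -30 (J = 6*(-5) = -30)
p = -359/4 (p = 1/(7 - 3) - 30*3 = 1/4 - 90 = ¼ - 90 = -359/4 ≈ -89.750)
p - 153*m(7) = -359/4 - 153*4 = -359/4 - 612 = -2807/4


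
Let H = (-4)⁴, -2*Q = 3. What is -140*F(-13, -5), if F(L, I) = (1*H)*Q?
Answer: 53760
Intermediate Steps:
Q = -3/2 (Q = -½*3 = -3/2 ≈ -1.5000)
H = 256
F(L, I) = -384 (F(L, I) = (1*256)*(-3/2) = 256*(-3/2) = -384)
-140*F(-13, -5) = -140*(-384) = 53760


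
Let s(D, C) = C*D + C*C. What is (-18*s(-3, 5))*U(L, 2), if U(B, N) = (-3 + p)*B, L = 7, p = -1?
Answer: 5040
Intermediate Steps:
s(D, C) = C² + C*D (s(D, C) = C*D + C² = C² + C*D)
U(B, N) = -4*B (U(B, N) = (-3 - 1)*B = -4*B)
(-18*s(-3, 5))*U(L, 2) = (-90*(5 - 3))*(-4*7) = -90*2*(-28) = -18*10*(-28) = -180*(-28) = 5040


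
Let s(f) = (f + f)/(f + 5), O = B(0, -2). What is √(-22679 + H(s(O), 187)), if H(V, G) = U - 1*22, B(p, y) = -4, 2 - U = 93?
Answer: 2*I*√5698 ≈ 150.97*I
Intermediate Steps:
U = -91 (U = 2 - 1*93 = 2 - 93 = -91)
O = -4
s(f) = 2*f/(5 + f) (s(f) = (2*f)/(5 + f) = 2*f/(5 + f))
H(V, G) = -113 (H(V, G) = -91 - 1*22 = -91 - 22 = -113)
√(-22679 + H(s(O), 187)) = √(-22679 - 113) = √(-22792) = 2*I*√5698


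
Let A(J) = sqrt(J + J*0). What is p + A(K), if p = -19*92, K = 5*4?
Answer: -1748 + 2*sqrt(5) ≈ -1743.5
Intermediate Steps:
K = 20
A(J) = sqrt(J) (A(J) = sqrt(J + 0) = sqrt(J))
p = -1748
p + A(K) = -1748 + sqrt(20) = -1748 + 2*sqrt(5)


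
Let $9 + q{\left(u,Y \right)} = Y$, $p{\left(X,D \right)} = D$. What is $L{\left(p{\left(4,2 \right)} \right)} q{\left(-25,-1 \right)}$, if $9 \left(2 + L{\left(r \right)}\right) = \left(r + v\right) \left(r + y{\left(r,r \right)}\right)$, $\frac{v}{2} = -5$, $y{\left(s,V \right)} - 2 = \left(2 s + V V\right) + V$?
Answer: $\frac{1300}{9} \approx 144.44$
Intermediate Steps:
$q{\left(u,Y \right)} = -9 + Y$
$y{\left(s,V \right)} = 2 + V + V^{2} + 2 s$ ($y{\left(s,V \right)} = 2 + \left(\left(2 s + V V\right) + V\right) = 2 + \left(\left(2 s + V^{2}\right) + V\right) = 2 + \left(\left(V^{2} + 2 s\right) + V\right) = 2 + \left(V + V^{2} + 2 s\right) = 2 + V + V^{2} + 2 s$)
$v = -10$ ($v = 2 \left(-5\right) = -10$)
$L{\left(r \right)} = -2 + \frac{\left(-10 + r\right) \left(2 + r^{2} + 4 r\right)}{9}$ ($L{\left(r \right)} = -2 + \frac{\left(r - 10\right) \left(r + \left(2 + r + r^{2} + 2 r\right)\right)}{9} = -2 + \frac{\left(-10 + r\right) \left(r + \left(2 + r^{2} + 3 r\right)\right)}{9} = -2 + \frac{\left(-10 + r\right) \left(2 + r^{2} + 4 r\right)}{9}$)
$L{\left(p{\left(4,2 \right)} \right)} q{\left(-25,-1 \right)} = \left(- \frac{38}{9} - \frac{76}{9} - \frac{2 \cdot 2^{2}}{3} + \frac{2^{3}}{9}\right) \left(-9 - 1\right) = \left(- \frac{38}{9} - \frac{76}{9} - \frac{8}{3} + \frac{1}{9} \cdot 8\right) \left(-10\right) = \left(- \frac{38}{9} - \frac{76}{9} - \frac{8}{3} + \frac{8}{9}\right) \left(-10\right) = \left(- \frac{130}{9}\right) \left(-10\right) = \frac{1300}{9}$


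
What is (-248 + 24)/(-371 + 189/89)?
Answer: 1424/2345 ≈ 0.60725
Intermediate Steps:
(-248 + 24)/(-371 + 189/89) = -224/(-371 + 189*(1/89)) = -224/(-371 + 189/89) = -224/(-32830/89) = -224*(-89/32830) = 1424/2345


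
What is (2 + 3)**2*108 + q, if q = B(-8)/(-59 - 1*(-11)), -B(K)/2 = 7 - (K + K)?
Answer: 64823/24 ≈ 2701.0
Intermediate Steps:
B(K) = -14 + 4*K (B(K) = -2*(7 - (K + K)) = -2*(7 - 2*K) = -14 + 4*K)
q = 23/24 (q = (-14 + 4*(-8))/(-59 - 1*(-11)) = (-14 - 32)/(-59 + 11) = -46/(-48) = -46*(-1/48) = 23/24 ≈ 0.95833)
(2 + 3)**2*108 + q = (2 + 3)**2*108 + 23/24 = 5**2*108 + 23/24 = 25*108 + 23/24 = 2700 + 23/24 = 64823/24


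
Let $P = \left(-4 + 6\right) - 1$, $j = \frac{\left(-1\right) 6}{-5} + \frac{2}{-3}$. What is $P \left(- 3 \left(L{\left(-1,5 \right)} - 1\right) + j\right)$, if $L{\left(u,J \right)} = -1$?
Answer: $\frac{98}{15} \approx 6.5333$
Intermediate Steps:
$j = \frac{8}{15}$ ($j = \left(-6\right) \left(- \frac{1}{5}\right) + 2 \left(- \frac{1}{3}\right) = \frac{6}{5} - \frac{2}{3} = \frac{8}{15} \approx 0.53333$)
$P = 1$ ($P = 2 - 1 = 1$)
$P \left(- 3 \left(L{\left(-1,5 \right)} - 1\right) + j\right) = 1 \left(- 3 \left(-1 - 1\right) + \frac{8}{15}\right) = 1 \left(\left(-3\right) \left(-2\right) + \frac{8}{15}\right) = 1 \left(6 + \frac{8}{15}\right) = 1 \cdot \frac{98}{15} = \frac{98}{15}$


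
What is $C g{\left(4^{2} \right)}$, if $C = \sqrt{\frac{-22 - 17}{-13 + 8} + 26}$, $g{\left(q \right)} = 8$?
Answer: $\frac{104 \sqrt{5}}{5} \approx 46.51$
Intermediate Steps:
$C = \frac{13 \sqrt{5}}{5}$ ($C = \sqrt{- \frac{39}{-5} + 26} = \sqrt{\left(-39\right) \left(- \frac{1}{5}\right) + 26} = \sqrt{\frac{39}{5} + 26} = \sqrt{\frac{169}{5}} = \frac{13 \sqrt{5}}{5} \approx 5.8138$)
$C g{\left(4^{2} \right)} = \frac{13 \sqrt{5}}{5} \cdot 8 = \frac{104 \sqrt{5}}{5}$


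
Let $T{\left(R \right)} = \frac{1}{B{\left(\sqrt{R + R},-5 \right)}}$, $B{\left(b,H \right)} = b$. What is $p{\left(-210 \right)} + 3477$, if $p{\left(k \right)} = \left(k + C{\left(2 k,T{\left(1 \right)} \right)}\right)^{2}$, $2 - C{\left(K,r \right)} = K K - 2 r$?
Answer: $31190389143 - 353216 \sqrt{2} \approx 3.119 \cdot 10^{10}$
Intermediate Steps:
$T{\left(R \right)} = \frac{\sqrt{2}}{2 \sqrt{R}}$ ($T{\left(R \right)} = \frac{1}{\sqrt{R + R}} = \frac{1}{\sqrt{2 R}} = \frac{1}{\sqrt{2} \sqrt{R}} = \frac{\sqrt{2}}{2 \sqrt{R}}$)
$C{\left(K,r \right)} = 2 - K^{2} + 2 r$ ($C{\left(K,r \right)} = 2 - \left(K K - 2 r\right) = 2 - \left(K^{2} - 2 r\right) = 2 - K^{2} + 2 r$)
$p{\left(k \right)} = \left(2 + k + \sqrt{2} - 4 k^{2}\right)^{2}$ ($p{\left(k \right)} = \left(k + \left(2 - \left(2 k\right)^{2} + 2 \frac{\sqrt{2}}{2 \cdot 1}\right)\right)^{2} = \left(k + \left(2 - 4 k^{2} + 2 \cdot \frac{1}{2} \sqrt{2} \cdot 1\right)\right)^{2} = \left(k + \left(2 - 4 k^{2} + 2 \frac{\sqrt{2}}{2}\right)\right)^{2} = \left(k + \left(2 - 4 k^{2} + \sqrt{2}\right)\right)^{2} = \left(k + \left(2 + \sqrt{2} - 4 k^{2}\right)\right)^{2} = \left(2 + k + \sqrt{2} - 4 k^{2}\right)^{2}$)
$p{\left(-210 \right)} + 3477 = \left(2 - 210 + \sqrt{2} - 4 \left(-210\right)^{2}\right)^{2} + 3477 = \left(2 - 210 + \sqrt{2} - 176400\right)^{2} + 3477 = \left(-176608 + \sqrt{2}\right)^{2} + 3477 = 3477 + \left(-176608 + \sqrt{2}\right)^{2}$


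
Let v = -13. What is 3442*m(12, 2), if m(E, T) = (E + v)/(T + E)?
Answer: -1721/7 ≈ -245.86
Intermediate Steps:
m(E, T) = (-13 + E)/(E + T) (m(E, T) = (E - 13)/(T + E) = (-13 + E)/(E + T))
3442*m(12, 2) = 3442*((-13 + 12)/(12 + 2)) = 3442*(-1/14) = -1721/7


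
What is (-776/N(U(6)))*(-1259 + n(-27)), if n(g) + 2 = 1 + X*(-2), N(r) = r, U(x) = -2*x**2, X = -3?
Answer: -40546/3 ≈ -13515.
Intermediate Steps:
n(g) = 5 (n(g) = -2 + (1 - 3*(-2)) = -2 + (1 + 6) = -2 + 7 = 5)
(-776/N(U(6)))*(-1259 + n(-27)) = (-776/((-2*6**2)))*(-1259 + 5) = -776/((-2*36))*(-1254) = -776/(-72)*(-1254) = -776*(-1/72)*(-1254) = (97/9)*(-1254) = -40546/3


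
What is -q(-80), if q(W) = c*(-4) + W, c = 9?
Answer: 116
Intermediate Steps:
q(W) = -36 + W (q(W) = 9*(-4) + W = -36 + W)
-q(-80) = -(-36 - 80) = -1*(-116) = 116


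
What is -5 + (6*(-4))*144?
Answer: -3461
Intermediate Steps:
-5 + (6*(-4))*144 = -5 - 24*144 = -5 - 3456 = -3461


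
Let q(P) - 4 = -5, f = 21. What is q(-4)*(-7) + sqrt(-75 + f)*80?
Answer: 7 + 240*I*sqrt(6) ≈ 7.0 + 587.88*I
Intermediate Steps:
q(P) = -1 (q(P) = 4 - 5 = -1)
q(-4)*(-7) + sqrt(-75 + f)*80 = -1*(-7) + sqrt(-75 + 21)*80 = 7 + sqrt(-54)*80 = 7 + (3*I*sqrt(6))*80 = 7 + 240*I*sqrt(6)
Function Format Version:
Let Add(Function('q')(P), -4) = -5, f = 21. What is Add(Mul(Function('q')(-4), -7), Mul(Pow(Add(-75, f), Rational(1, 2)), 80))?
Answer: Add(7, Mul(240, I, Pow(6, Rational(1, 2)))) ≈ Add(7.0000, Mul(587.88, I))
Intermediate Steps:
Function('q')(P) = -1 (Function('q')(P) = Add(4, -5) = -1)
Add(Mul(Function('q')(-4), -7), Mul(Pow(Add(-75, f), Rational(1, 2)), 80)) = Add(Mul(-1, -7), Mul(Pow(Add(-75, 21), Rational(1, 2)), 80)) = Add(7, Mul(Pow(-54, Rational(1, 2)), 80)) = Add(7, Mul(Mul(3, I, Pow(6, Rational(1, 2))), 80)) = Add(7, Mul(240, I, Pow(6, Rational(1, 2))))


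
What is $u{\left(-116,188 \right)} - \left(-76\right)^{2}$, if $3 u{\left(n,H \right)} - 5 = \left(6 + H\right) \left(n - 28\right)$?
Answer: $- \frac{45259}{3} \approx -15086.0$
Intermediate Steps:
$u{\left(n,H \right)} = \frac{5}{3} + \frac{\left(-28 + n\right) \left(6 + H\right)}{3}$ ($u{\left(n,H \right)} = \frac{5}{3} + \frac{\left(6 + H\right) \left(n - 28\right)}{3} = \frac{5}{3} + \frac{\left(6 + H\right) \left(-28 + n\right)}{3} = \frac{5}{3} + \frac{\left(-28 + n\right) \left(6 + H\right)}{3}$)
$u{\left(-116,188 \right)} - \left(-76\right)^{2} = \left(- \frac{163}{3} + 2 \left(-116\right) - \frac{5264}{3} + \frac{1}{3} \cdot 188 \left(-116\right)\right) - \left(-76\right)^{2} = \left(- \frac{163}{3} - 232 - \frac{5264}{3} - \frac{21808}{3}\right) - 5776 = - \frac{27931}{3} - 5776 = - \frac{45259}{3}$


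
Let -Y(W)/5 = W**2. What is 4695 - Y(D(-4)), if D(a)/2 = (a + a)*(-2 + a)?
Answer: 50775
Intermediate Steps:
D(a) = 4*a*(-2 + a) (D(a) = 2*((a + a)*(-2 + a)) = 2*((2*a)*(-2 + a)) = 2*(2*a*(-2 + a)) = 4*a*(-2 + a))
Y(W) = -5*W**2
4695 - Y(D(-4)) = 4695 - (-5)*(4*(-4)*(-2 - 4))**2 = 4695 - (-5)*(4*(-4)*(-6))**2 = 4695 - (-5)*96**2 = 4695 - (-5)*9216 = 4695 - 1*(-46080) = 4695 + 46080 = 50775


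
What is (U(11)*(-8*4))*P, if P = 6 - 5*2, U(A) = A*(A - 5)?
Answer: 8448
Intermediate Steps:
U(A) = A*(-5 + A)
P = -4 (P = 6 - 10 = -4)
(U(11)*(-8*4))*P = ((11*(-5 + 11))*(-8*4))*(-4) = ((11*6)*(-32))*(-4) = (66*(-32))*(-4) = -2112*(-4) = 8448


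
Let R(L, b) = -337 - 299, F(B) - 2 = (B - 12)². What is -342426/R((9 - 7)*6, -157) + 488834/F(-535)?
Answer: 17128087385/31716366 ≈ 540.04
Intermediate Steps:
F(B) = 2 + (-12 + B)² (F(B) = 2 + (B - 12)² = 2 + (-12 + B)²)
R(L, b) = -636
-342426/R((9 - 7)*6, -157) + 488834/F(-535) = -342426/(-636) + 488834/(2 + (-12 - 535)²) = -342426*(-1/636) + 488834/(2 + (-547)²) = 57071/106 + 488834/(2 + 299209) = 57071/106 + 488834/299211 = 17128087385/31716366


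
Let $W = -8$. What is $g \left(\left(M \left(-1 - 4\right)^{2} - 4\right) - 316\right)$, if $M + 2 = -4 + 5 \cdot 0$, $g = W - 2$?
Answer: $4700$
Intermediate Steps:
$g = -10$ ($g = -8 - 2 = -10$)
$M = -6$ ($M = -2 + \left(-4 + 5 \cdot 0\right) = -2 + \left(-4 + 0\right) = -2 - 4 = -6$)
$g \left(\left(M \left(-1 - 4\right)^{2} - 4\right) - 316\right) = - 10 \left(\left(- 6 \left(-1 - 4\right)^{2} - 4\right) - 316\right) = - 10 \left(\left(- 6 \left(-5\right)^{2} - 4\right) - 316\right) = - 10 \left(\left(\left(-6\right) 25 - 4\right) - 316\right) = - 10 \left(\left(-150 - 4\right) - 316\right) = - 10 \left(-154 - 316\right) = \left(-10\right) \left(-470\right) = 4700$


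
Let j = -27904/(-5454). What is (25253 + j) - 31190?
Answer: -16176247/2727 ≈ -5931.9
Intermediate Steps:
j = 13952/2727 (j = -27904*(-1/5454) = 13952/2727 ≈ 5.1162)
(25253 + j) - 31190 = (25253 + 13952/2727) - 31190 = 68878883/2727 - 31190 = -16176247/2727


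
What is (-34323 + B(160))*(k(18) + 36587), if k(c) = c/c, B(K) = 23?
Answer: -1254968400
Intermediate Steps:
k(c) = 1
(-34323 + B(160))*(k(18) + 36587) = (-34323 + 23)*(1 + 36587) = -34300*36588 = -1254968400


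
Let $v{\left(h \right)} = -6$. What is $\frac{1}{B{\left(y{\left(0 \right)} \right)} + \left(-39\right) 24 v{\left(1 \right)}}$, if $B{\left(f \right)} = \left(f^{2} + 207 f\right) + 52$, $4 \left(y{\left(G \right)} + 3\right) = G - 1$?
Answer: $\frac{16}{80093} \approx 0.00019977$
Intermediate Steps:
$y{\left(G \right)} = - \frac{13}{4} + \frac{G}{4}$ ($y{\left(G \right)} = -3 + \frac{G - 1}{4} = -3 + \frac{-1 + G}{4} = -3 + \left(- \frac{1}{4} + \frac{G}{4}\right) = - \frac{13}{4} + \frac{G}{4}$)
$B{\left(f \right)} = 52 + f^{2} + 207 f$
$\frac{1}{B{\left(y{\left(0 \right)} \right)} + \left(-39\right) 24 v{\left(1 \right)}} = \frac{1}{\left(52 + \left(- \frac{13}{4} + \frac{1}{4} \cdot 0\right)^{2} + 207 \left(- \frac{13}{4} + \frac{1}{4} \cdot 0\right)\right) + \left(-39\right) 24 \left(-6\right)} = \frac{1}{\left(52 + \left(- \frac{13}{4} + 0\right)^{2} + 207 \left(- \frac{13}{4} + 0\right)\right) - -5616} = \frac{1}{\left(52 + \left(- \frac{13}{4}\right)^{2} + 207 \left(- \frac{13}{4}\right)\right) + 5616} = \frac{1}{\left(52 + \frac{169}{16} - \frac{2691}{4}\right) + 5616} = \frac{1}{- \frac{9763}{16} + 5616} = \frac{1}{\frac{80093}{16}} = \frac{16}{80093}$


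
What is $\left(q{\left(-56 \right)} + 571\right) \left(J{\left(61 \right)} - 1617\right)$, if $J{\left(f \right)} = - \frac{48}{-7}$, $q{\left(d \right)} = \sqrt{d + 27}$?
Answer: $- \frac{6435741}{7} - \frac{11271 i \sqrt{29}}{7} \approx -9.1939 \cdot 10^{5} - 8670.9 i$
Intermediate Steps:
$q{\left(d \right)} = \sqrt{27 + d}$
$J{\left(f \right)} = \frac{48}{7}$ ($J{\left(f \right)} = \left(-48\right) \left(- \frac{1}{7}\right) = \frac{48}{7}$)
$\left(q{\left(-56 \right)} + 571\right) \left(J{\left(61 \right)} - 1617\right) = \left(\sqrt{27 - 56} + 571\right) \left(\frac{48}{7} - 1617\right) = \left(\sqrt{-29} + 571\right) \left(- \frac{11271}{7}\right) = \left(i \sqrt{29} + 571\right) \left(- \frac{11271}{7}\right) = \left(571 + i \sqrt{29}\right) \left(- \frac{11271}{7}\right) = - \frac{6435741}{7} - \frac{11271 i \sqrt{29}}{7}$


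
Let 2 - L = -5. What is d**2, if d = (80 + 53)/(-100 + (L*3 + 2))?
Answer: 361/121 ≈ 2.9835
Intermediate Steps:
L = 7 (L = 2 - 1*(-5) = 2 + 5 = 7)
d = -19/11 (d = (80 + 53)/(-100 + (7*3 + 2)) = 133/(-100 + (21 + 2)) = 133/(-100 + 23) = 133/(-77) = 133*(-1/77) = -19/11 ≈ -1.7273)
d**2 = (-19/11)**2 = 361/121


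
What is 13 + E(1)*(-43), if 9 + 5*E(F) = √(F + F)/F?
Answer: 452/5 - 43*√2/5 ≈ 78.238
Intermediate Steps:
E(F) = -9/5 + √2/(5*√F) (E(F) = -9/5 + (√(F + F)/F)/5 = -9/5 + (√(2*F)/F)/5 = -9/5 + ((√2*√F)/F)/5 = -9/5 + (√2/√F)/5 = -9/5 + √2/(5*√F))
13 + E(1)*(-43) = 13 + (-9/5 + √2/(5*√1))*(-43) = 13 + (-9/5 + (⅕)*√2*1)*(-43) = 13 + (-9/5 + √2/5)*(-43) = 13 + (387/5 - 43*√2/5) = 452/5 - 43*√2/5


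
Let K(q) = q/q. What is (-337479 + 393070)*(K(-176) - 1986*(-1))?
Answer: 110459317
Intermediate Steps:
K(q) = 1
(-337479 + 393070)*(K(-176) - 1986*(-1)) = (-337479 + 393070)*(1 - 1986*(-1)) = 55591*(1 + 1986) = 55591*1987 = 110459317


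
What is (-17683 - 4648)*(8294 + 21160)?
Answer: -657737274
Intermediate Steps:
(-17683 - 4648)*(8294 + 21160) = -22331*29454 = -657737274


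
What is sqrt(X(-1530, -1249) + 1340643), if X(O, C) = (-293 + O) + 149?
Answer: sqrt(1338969) ≈ 1157.1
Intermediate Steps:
X(O, C) = -144 + O
sqrt(X(-1530, -1249) + 1340643) = sqrt((-144 - 1530) + 1340643) = sqrt(-1674 + 1340643) = sqrt(1338969)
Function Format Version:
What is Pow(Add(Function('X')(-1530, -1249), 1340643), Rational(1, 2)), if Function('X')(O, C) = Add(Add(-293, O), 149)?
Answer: Pow(1338969, Rational(1, 2)) ≈ 1157.1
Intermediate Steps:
Function('X')(O, C) = Add(-144, O)
Pow(Add(Function('X')(-1530, -1249), 1340643), Rational(1, 2)) = Pow(Add(Add(-144, -1530), 1340643), Rational(1, 2)) = Pow(Add(-1674, 1340643), Rational(1, 2)) = Pow(1338969, Rational(1, 2))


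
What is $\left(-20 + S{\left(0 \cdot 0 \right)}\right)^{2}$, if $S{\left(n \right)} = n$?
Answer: $400$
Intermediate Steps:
$\left(-20 + S{\left(0 \cdot 0 \right)}\right)^{2} = \left(-20 + 0 \cdot 0\right)^{2} = \left(-20 + 0\right)^{2} = \left(-20\right)^{2} = 400$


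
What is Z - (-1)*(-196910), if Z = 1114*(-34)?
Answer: -234786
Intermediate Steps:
Z = -37876
Z - (-1)*(-196910) = -37876 - (-1)*(-196910) = -37876 - 1*196910 = -37876 - 196910 = -234786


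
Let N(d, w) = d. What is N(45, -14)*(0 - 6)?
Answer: -270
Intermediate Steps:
N(45, -14)*(0 - 6) = 45*(0 - 6) = 45*(-6) = -270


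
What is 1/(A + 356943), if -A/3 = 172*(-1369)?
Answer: 1/1063347 ≈ 9.4043e-7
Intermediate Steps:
A = 706404 (A = -516*(-1369) = -3*(-235468) = 706404)
1/(A + 356943) = 1/(706404 + 356943) = 1/1063347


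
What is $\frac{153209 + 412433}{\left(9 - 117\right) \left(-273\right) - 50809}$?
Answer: $- \frac{565642}{21325} \approx -26.525$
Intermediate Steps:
$\frac{153209 + 412433}{\left(9 - 117\right) \left(-273\right) - 50809} = \frac{565642}{\left(-108\right) \left(-273\right) - 50809} = \frac{565642}{29484 - 50809} = \frac{565642}{-21325} = 565642 \left(- \frac{1}{21325}\right) = - \frac{565642}{21325}$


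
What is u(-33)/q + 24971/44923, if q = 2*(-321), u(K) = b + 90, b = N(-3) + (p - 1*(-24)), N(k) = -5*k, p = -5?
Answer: 5230465/14420283 ≈ 0.36272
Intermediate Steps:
b = 34 (b = -5*(-3) + (-5 - 1*(-24)) = 15 + (-5 + 24) = 15 + 19 = 34)
u(K) = 124 (u(K) = 34 + 90 = 124)
q = -642
u(-33)/q + 24971/44923 = 124/(-642) + 24971/44923 = 124*(-1/642) + 24971*(1/44923) = -62/321 + 24971/44923 = 5230465/14420283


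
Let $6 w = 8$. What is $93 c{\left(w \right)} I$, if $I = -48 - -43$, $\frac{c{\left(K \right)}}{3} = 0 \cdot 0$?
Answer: $0$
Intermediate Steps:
$w = \frac{4}{3}$ ($w = \frac{1}{6} \cdot 8 = \frac{4}{3} \approx 1.3333$)
$c{\left(K \right)} = 0$ ($c{\left(K \right)} = 3 \cdot 0 \cdot 0 = 3 \cdot 0 = 0$)
$I = -5$ ($I = -48 + 43 = -5$)
$93 c{\left(w \right)} I = 93 \cdot 0 \left(-5\right) = 0 \left(-5\right) = 0$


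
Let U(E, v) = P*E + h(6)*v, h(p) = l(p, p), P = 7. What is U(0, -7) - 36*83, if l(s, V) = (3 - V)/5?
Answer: -14919/5 ≈ -2983.8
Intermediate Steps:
l(s, V) = 3/5 - V/5 (l(s, V) = (3 - V)*(1/5) = 3/5 - V/5)
h(p) = 3/5 - p/5
U(E, v) = 7*E - 3*v/5 (U(E, v) = 7*E + (3/5 - 1/5*6)*v = 7*E + (3/5 - 6/5)*v = 7*E - 3*v/5)
U(0, -7) - 36*83 = (7*0 - 3/5*(-7)) - 36*83 = (0 + 21/5) - 2988 = 21/5 - 2988 = -14919/5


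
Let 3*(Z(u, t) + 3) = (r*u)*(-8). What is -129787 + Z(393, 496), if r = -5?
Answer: -124550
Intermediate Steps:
Z(u, t) = -3 + 40*u/3 (Z(u, t) = -3 + (-5*u*(-8))/3 = -3 + (40*u)/3 = -3 + 40*u/3)
-129787 + Z(393, 496) = -129787 + (-3 + (40/3)*393) = -129787 + (-3 + 5240) = -129787 + 5237 = -124550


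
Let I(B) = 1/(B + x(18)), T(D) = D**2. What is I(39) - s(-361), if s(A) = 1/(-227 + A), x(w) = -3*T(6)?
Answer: -173/13524 ≈ -0.012792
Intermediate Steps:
x(w) = -108 (x(w) = -3*6**2 = -3*36 = -108)
I(B) = 1/(-108 + B) (I(B) = 1/(B - 108) = 1/(-108 + B))
I(39) - s(-361) = 1/(-108 + 39) - 1/(-227 - 361) = 1/(-69) - 1/(-588) = -1/69 - 1*(-1/588) = -1/69 + 1/588 = -173/13524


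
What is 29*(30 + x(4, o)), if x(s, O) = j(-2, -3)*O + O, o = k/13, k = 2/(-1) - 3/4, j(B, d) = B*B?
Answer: 43645/52 ≈ 839.33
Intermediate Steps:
j(B, d) = B²
k = -11/4 (k = 2*(-1) - 3*¼ = -2 - ¾ = -11/4 ≈ -2.7500)
o = -11/52 (o = -11/4/13 = -11/4*1/13 = -11/52 ≈ -0.21154)
x(s, O) = 5*O (x(s, O) = (-2)²*O + O = 4*O + O = 5*O)
29*(30 + x(4, o)) = 29*(30 + 5*(-11/52)) = 29*(30 - 55/52) = 29*(1505/52) = 43645/52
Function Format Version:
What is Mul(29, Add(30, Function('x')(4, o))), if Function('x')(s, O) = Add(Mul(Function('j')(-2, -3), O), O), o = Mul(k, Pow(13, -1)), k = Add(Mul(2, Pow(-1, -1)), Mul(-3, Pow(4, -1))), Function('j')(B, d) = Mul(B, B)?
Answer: Rational(43645, 52) ≈ 839.33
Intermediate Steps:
Function('j')(B, d) = Pow(B, 2)
k = Rational(-11, 4) (k = Add(Mul(2, -1), Mul(-3, Rational(1, 4))) = Add(-2, Rational(-3, 4)) = Rational(-11, 4) ≈ -2.7500)
o = Rational(-11, 52) (o = Mul(Rational(-11, 4), Pow(13, -1)) = Mul(Rational(-11, 4), Rational(1, 13)) = Rational(-11, 52) ≈ -0.21154)
Function('x')(s, O) = Mul(5, O) (Function('x')(s, O) = Add(Mul(Pow(-2, 2), O), O) = Add(Mul(4, O), O) = Mul(5, O))
Mul(29, Add(30, Function('x')(4, o))) = Mul(29, Add(30, Mul(5, Rational(-11, 52)))) = Mul(29, Add(30, Rational(-55, 52))) = Mul(29, Rational(1505, 52)) = Rational(43645, 52)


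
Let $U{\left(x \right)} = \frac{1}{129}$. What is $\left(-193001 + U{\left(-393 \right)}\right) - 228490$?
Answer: $- \frac{54372338}{129} \approx -4.2149 \cdot 10^{5}$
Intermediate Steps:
$U{\left(x \right)} = \frac{1}{129}$
$\left(-193001 + U{\left(-393 \right)}\right) - 228490 = \left(-193001 + \frac{1}{129}\right) - 228490 = - \frac{24897128}{129} - 228490 = - \frac{54372338}{129}$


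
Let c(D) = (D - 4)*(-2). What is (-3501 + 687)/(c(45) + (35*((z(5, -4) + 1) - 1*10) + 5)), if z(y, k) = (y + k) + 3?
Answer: 67/6 ≈ 11.167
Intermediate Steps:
z(y, k) = 3 + k + y (z(y, k) = (k + y) + 3 = 3 + k + y)
c(D) = 8 - 2*D (c(D) = (-4 + D)*(-2) = 8 - 2*D)
(-3501 + 687)/(c(45) + (35*((z(5, -4) + 1) - 1*10) + 5)) = (-3501 + 687)/((8 - 2*45) + (35*(((3 - 4 + 5) + 1) - 1*10) + 5)) = -2814/((8 - 90) + (35*((4 + 1) - 10) + 5)) = -2814/(-82 + (35*(5 - 10) + 5)) = -2814/(-82 + (35*(-5) + 5)) = -2814/(-82 + (-175 + 5)) = -2814/(-82 - 170) = -2814/(-252) = -2814*(-1/252) = 67/6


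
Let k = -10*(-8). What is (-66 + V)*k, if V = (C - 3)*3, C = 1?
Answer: -5760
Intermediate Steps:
k = 80
V = -6 (V = (1 - 3)*3 = -2*3 = -6)
(-66 + V)*k = (-66 - 6)*80 = -72*80 = -5760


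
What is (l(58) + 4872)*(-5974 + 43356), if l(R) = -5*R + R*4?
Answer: 179956948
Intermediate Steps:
l(R) = -R (l(R) = -5*R + 4*R = -R)
(l(58) + 4872)*(-5974 + 43356) = (-1*58 + 4872)*(-5974 + 43356) = (-58 + 4872)*37382 = 4814*37382 = 179956948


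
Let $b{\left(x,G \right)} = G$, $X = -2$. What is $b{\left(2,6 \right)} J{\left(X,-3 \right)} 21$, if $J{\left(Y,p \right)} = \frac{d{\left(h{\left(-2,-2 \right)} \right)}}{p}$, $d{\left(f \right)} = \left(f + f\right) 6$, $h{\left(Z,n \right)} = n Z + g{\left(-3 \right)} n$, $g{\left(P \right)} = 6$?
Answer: $4032$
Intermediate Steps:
$h{\left(Z,n \right)} = 6 n + Z n$ ($h{\left(Z,n \right)} = n Z + 6 n = Z n + 6 n = 6 n + Z n$)
$d{\left(f \right)} = 12 f$ ($d{\left(f \right)} = 2 f 6 = 12 f$)
$J{\left(Y,p \right)} = - \frac{96}{p}$ ($J{\left(Y,p \right)} = \frac{12 \left(- 2 \left(6 - 2\right)\right)}{p} = \frac{12 \left(\left(-2\right) 4\right)}{p} = \frac{12 \left(-8\right)}{p} = - \frac{96}{p}$)
$b{\left(2,6 \right)} J{\left(X,-3 \right)} 21 = 6 \left(- \frac{96}{-3}\right) 21 = 6 \left(\left(-96\right) \left(- \frac{1}{3}\right)\right) 21 = 6 \cdot 32 \cdot 21 = 192 \cdot 21 = 4032$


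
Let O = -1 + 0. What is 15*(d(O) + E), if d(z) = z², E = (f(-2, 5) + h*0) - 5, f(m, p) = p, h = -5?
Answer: 15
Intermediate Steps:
O = -1
E = 0 (E = (5 - 5*0) - 5 = (5 + 0) - 5 = 5 - 5 = 0)
15*(d(O) + E) = 15*((-1)² + 0) = 15*(1 + 0) = 15*1 = 15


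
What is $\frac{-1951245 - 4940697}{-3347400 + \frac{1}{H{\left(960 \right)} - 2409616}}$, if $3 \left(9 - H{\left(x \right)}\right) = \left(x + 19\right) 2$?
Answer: $\frac{16611369827606}{8068103208201} \approx 2.0589$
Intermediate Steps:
$H{\left(x \right)} = - \frac{11}{3} - \frac{2 x}{3}$ ($H{\left(x \right)} = 9 - \frac{\left(x + 19\right) 2}{3} = 9 - \frac{\left(19 + x\right) 2}{3} = 9 - \frac{38 + 2 x}{3} = 9 - \left(\frac{38}{3} + \frac{2 x}{3}\right) = - \frac{11}{3} - \frac{2 x}{3}$)
$\frac{-1951245 - 4940697}{-3347400 + \frac{1}{H{\left(960 \right)} - 2409616}} = \frac{-1951245 - 4940697}{-3347400 + \frac{1}{\left(- \frac{11}{3} - 640\right) - 2409616}} = - \frac{6891942}{-3347400 + \frac{1}{\left(- \frac{11}{3} - 640\right) - 2409616}} = - \frac{6891942}{-3347400 + \frac{1}{- \frac{1931}{3} - 2409616}} = - \frac{6891942}{-3347400 + \frac{1}{- \frac{7230779}{3}}} = - \frac{6891942}{-3347400 - \frac{3}{7230779}} = - \frac{6891942}{- \frac{24204309624603}{7230779}} = \left(-6891942\right) \left(- \frac{7230779}{24204309624603}\right) = \frac{16611369827606}{8068103208201}$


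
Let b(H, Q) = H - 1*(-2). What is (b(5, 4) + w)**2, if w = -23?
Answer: 256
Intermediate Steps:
b(H, Q) = 2 + H (b(H, Q) = H + 2 = 2 + H)
(b(5, 4) + w)**2 = ((2 + 5) - 23)**2 = (7 - 23)**2 = (-16)**2 = 256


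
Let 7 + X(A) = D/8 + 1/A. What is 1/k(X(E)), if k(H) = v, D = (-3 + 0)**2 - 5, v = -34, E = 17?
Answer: -1/34 ≈ -0.029412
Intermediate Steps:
D = 4 (D = (-3)**2 - 5 = 9 - 5 = 4)
X(A) = -13/2 + 1/A (X(A) = -7 + (4/8 + 1/A) = -7 + (4*(1/8) + 1/A) = -7 + (1/2 + 1/A) = -13/2 + 1/A)
k(H) = -34
1/k(X(E)) = 1/(-34) = -1/34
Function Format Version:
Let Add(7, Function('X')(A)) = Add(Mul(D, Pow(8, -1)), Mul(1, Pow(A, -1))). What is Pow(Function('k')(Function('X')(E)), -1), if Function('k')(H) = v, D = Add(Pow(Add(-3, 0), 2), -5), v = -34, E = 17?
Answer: Rational(-1, 34) ≈ -0.029412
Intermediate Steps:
D = 4 (D = Add(Pow(-3, 2), -5) = Add(9, -5) = 4)
Function('X')(A) = Add(Rational(-13, 2), Pow(A, -1)) (Function('X')(A) = Add(-7, Add(Mul(4, Pow(8, -1)), Mul(1, Pow(A, -1)))) = Add(-7, Add(Mul(4, Rational(1, 8)), Pow(A, -1))) = Add(-7, Add(Rational(1, 2), Pow(A, -1))) = Add(Rational(-13, 2), Pow(A, -1)))
Function('k')(H) = -34
Pow(Function('k')(Function('X')(E)), -1) = Pow(-34, -1) = Rational(-1, 34)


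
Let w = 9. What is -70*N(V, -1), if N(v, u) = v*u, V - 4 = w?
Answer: 910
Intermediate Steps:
V = 13 (V = 4 + 9 = 13)
N(v, u) = u*v
-70*N(V, -1) = -(-70)*13 = -70*(-13) = 910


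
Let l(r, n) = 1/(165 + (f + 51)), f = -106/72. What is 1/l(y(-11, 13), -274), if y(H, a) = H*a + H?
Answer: 7723/36 ≈ 214.53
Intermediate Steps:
f = -53/36 (f = -106*1/72 = -53/36 ≈ -1.4722)
y(H, a) = H + H*a
l(r, n) = 36/7723 (l(r, n) = 1/(165 + (-53/36 + 51)) = 1/(165 + 1783/36) = 1/(7723/36) = 36/7723)
1/l(y(-11, 13), -274) = 1/(36/7723) = 7723/36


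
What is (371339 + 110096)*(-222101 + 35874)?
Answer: -89656195745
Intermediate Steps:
(371339 + 110096)*(-222101 + 35874) = 481435*(-186227) = -89656195745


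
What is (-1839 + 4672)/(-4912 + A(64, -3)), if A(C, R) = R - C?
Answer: -2833/4979 ≈ -0.56899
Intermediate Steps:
(-1839 + 4672)/(-4912 + A(64, -3)) = (-1839 + 4672)/(-4912 + (-3 - 1*64)) = 2833/(-4912 + (-3 - 64)) = 2833/(-4912 - 67) = 2833/(-4979) = 2833*(-1/4979) = -2833/4979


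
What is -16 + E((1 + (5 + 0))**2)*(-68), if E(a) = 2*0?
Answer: -16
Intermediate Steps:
E(a) = 0
-16 + E((1 + (5 + 0))**2)*(-68) = -16 + 0*(-68) = -16 + 0 = -16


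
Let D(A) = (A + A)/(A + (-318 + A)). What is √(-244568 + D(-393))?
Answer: I*√2070017526/92 ≈ 494.54*I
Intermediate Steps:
D(A) = 2*A/(-318 + 2*A) (D(A) = (2*A)/(-318 + 2*A) = 2*A/(-318 + 2*A))
√(-244568 + D(-393)) = √(-244568 - 393/(-159 - 393)) = √(-244568 - 393/(-552)) = √(-244568 - 393*(-1/552)) = √(-244568 + 131/184) = √(-45000381/184) = I*√2070017526/92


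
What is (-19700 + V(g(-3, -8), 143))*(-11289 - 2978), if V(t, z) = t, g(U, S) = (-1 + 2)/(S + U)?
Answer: 281061197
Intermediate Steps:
g(U, S) = 1/(S + U)
(-19700 + V(g(-3, -8), 143))*(-11289 - 2978) = (-19700 + 1/(-8 - 3))*(-11289 - 2978) = (-19700 + 1/(-11))*(-14267) = (-19700 - 1/11)*(-14267) = -216701/11*(-14267) = 281061197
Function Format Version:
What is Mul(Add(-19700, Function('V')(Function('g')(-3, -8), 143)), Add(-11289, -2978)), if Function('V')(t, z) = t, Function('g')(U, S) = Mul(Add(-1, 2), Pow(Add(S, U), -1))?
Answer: 281061197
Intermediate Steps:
Function('g')(U, S) = Pow(Add(S, U), -1) (Function('g')(U, S) = Mul(1, Pow(Add(S, U), -1)) = Pow(Add(S, U), -1))
Mul(Add(-19700, Function('V')(Function('g')(-3, -8), 143)), Add(-11289, -2978)) = Mul(Add(-19700, Pow(Add(-8, -3), -1)), Add(-11289, -2978)) = Mul(Add(-19700, Pow(-11, -1)), -14267) = Mul(Add(-19700, Rational(-1, 11)), -14267) = Mul(Rational(-216701, 11), -14267) = 281061197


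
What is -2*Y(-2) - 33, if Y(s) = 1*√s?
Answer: -33 - 2*I*√2 ≈ -33.0 - 2.8284*I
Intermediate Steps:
Y(s) = √s
-2*Y(-2) - 33 = -2*I*√2 - 33 = -33 - 2*I*√2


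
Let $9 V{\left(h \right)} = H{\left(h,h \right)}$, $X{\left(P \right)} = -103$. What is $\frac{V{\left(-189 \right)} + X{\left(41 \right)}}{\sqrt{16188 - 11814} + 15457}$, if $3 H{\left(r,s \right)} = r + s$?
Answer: $- \frac{1808469}{238914475} + \frac{3159 \sqrt{6}}{238914475} \approx -0.0075371$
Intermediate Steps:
$H{\left(r,s \right)} = \frac{r}{3} + \frac{s}{3}$ ($H{\left(r,s \right)} = \frac{r + s}{3} = \frac{r}{3} + \frac{s}{3}$)
$V{\left(h \right)} = \frac{2 h}{27}$ ($V{\left(h \right)} = \frac{\frac{h}{3} + \frac{h}{3}}{9} = \frac{\frac{2}{3} h}{9} = \frac{2 h}{27}$)
$\frac{V{\left(-189 \right)} + X{\left(41 \right)}}{\sqrt{16188 - 11814} + 15457} = \frac{\frac{2}{27} \left(-189\right) - 103}{\sqrt{16188 - 11814} + 15457} = \frac{-14 - 103}{\sqrt{4374} + 15457} = - \frac{117}{27 \sqrt{6} + 15457} = - \frac{117}{15457 + 27 \sqrt{6}}$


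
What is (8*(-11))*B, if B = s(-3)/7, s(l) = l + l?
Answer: 528/7 ≈ 75.429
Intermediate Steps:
s(l) = 2*l
B = -6/7 (B = (2*(-3))/7 = -6*⅐ = -6/7 ≈ -0.85714)
(8*(-11))*B = (8*(-11))*(-6/7) = -88*(-6/7) = 528/7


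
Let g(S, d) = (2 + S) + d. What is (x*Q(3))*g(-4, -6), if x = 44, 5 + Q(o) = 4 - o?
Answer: 1408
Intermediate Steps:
Q(o) = -1 - o (Q(o) = -5 + (4 - o) = -1 - o)
g(S, d) = 2 + S + d
(x*Q(3))*g(-4, -6) = (44*(-1 - 1*3))*(2 - 4 - 6) = (44*(-1 - 3))*(-8) = (44*(-4))*(-8) = -176*(-8) = 1408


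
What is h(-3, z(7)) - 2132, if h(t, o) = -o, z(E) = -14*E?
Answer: -2034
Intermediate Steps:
h(-3, z(7)) - 2132 = -(-14)*7 - 2132 = -1*(-98) - 2132 = 98 - 2132 = -2034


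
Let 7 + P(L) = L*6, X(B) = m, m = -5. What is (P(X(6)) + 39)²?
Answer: 4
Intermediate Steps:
X(B) = -5
P(L) = -7 + 6*L (P(L) = -7 + L*6 = -7 + 6*L)
(P(X(6)) + 39)² = ((-7 + 6*(-5)) + 39)² = ((-7 - 30) + 39)² = (-37 + 39)² = 2² = 4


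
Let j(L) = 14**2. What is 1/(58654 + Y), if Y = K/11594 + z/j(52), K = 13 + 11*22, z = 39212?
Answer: 33418/1966785753 ≈ 1.6991e-5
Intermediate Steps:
K = 255 (K = 13 + 242 = 255)
j(L) = 196
Y = 6686381/33418 (Y = 255/11594 + 39212/196 = 255*(1/11594) + 39212*(1/196) = 15/682 + 9803/49 = 6686381/33418 ≈ 200.08)
1/(58654 + Y) = 1/(58654 + 6686381/33418) = 1/(1966785753/33418) = 33418/1966785753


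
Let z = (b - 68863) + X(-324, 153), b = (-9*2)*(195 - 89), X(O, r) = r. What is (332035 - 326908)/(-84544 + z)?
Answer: -5127/155162 ≈ -0.033043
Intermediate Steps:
b = -1908 (b = -18*106 = -1908)
z = -70618 (z = (-1908 - 68863) + 153 = -70771 + 153 = -70618)
(332035 - 326908)/(-84544 + z) = (332035 - 326908)/(-84544 - 70618) = 5127/(-155162) = 5127*(-1/155162) = -5127/155162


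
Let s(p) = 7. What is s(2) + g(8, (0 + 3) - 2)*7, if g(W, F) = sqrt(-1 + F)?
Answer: 7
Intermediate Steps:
s(2) + g(8, (0 + 3) - 2)*7 = 7 + sqrt(-1 + ((0 + 3) - 2))*7 = 7 + sqrt(-1 + (3 - 2))*7 = 7 + sqrt(-1 + 1)*7 = 7 + sqrt(0)*7 = 7 + 0*7 = 7 + 0 = 7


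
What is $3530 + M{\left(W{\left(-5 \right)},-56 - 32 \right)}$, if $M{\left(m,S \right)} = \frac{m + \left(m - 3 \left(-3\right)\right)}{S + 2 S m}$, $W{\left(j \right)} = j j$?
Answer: $\frac{15842581}{4488} \approx 3530.0$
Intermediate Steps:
$W{\left(j \right)} = j^{2}$
$M{\left(m,S \right)} = \frac{9 + 2 m}{S + 2 S m}$ ($M{\left(m,S \right)} = \frac{m + \left(m - -9\right)}{S + 2 S m} = \frac{m + \left(m + 9\right)}{S + 2 S m} = \frac{m + \left(9 + m\right)}{S + 2 S m} = \frac{9 + 2 m}{S + 2 S m}$)
$3530 + M{\left(W{\left(-5 \right)},-56 - 32 \right)} = 3530 + \frac{9 + 2 \left(-5\right)^{2}}{\left(-56 - 32\right) \left(1 + 2 \left(-5\right)^{2}\right)} = 3530 + \frac{9 + 2 \cdot 25}{\left(-56 - 32\right) \left(1 + 2 \cdot 25\right)} = 3530 + \frac{9 + 50}{\left(-88\right) \left(1 + 50\right)} = 3530 - \frac{1}{88} \cdot \frac{1}{51} \cdot 59 = 3530 - \frac{1}{4488} \cdot 59 = 3530 - \frac{59}{4488} = \frac{15842581}{4488}$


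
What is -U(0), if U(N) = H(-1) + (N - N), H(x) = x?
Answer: 1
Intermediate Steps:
U(N) = -1 (U(N) = -1 + (N - N) = -1 + 0 = -1)
-U(0) = -1*(-1) = 1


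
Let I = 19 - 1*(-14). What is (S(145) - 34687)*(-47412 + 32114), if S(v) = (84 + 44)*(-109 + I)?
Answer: 679460670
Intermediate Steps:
I = 33 (I = 19 + 14 = 33)
S(v) = -9728 (S(v) = (84 + 44)*(-109 + 33) = 128*(-76) = -9728)
(S(145) - 34687)*(-47412 + 32114) = (-9728 - 34687)*(-47412 + 32114) = -44415*(-15298) = 679460670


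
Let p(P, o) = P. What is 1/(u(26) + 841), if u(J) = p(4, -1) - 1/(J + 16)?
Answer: 42/35489 ≈ 0.0011835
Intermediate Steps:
u(J) = 4 - 1/(16 + J) (u(J) = 4 - 1/(J + 16) = 4 - 1/(16 + J))
1/(u(26) + 841) = 1/((63 + 4*26)/(16 + 26) + 841) = 1/((63 + 104)/42 + 841) = 1/((1/42)*167 + 841) = 1/(167/42 + 841) = 1/(35489/42) = 42/35489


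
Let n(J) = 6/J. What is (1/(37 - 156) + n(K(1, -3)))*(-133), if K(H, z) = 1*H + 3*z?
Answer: 6859/68 ≈ 100.87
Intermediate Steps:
K(H, z) = H + 3*z
(1/(37 - 156) + n(K(1, -3)))*(-133) = (1/(37 - 156) + 6/(1 + 3*(-3)))*(-133) = (1/(-119) + 6/(1 - 9))*(-133) = (-1/119 + 6/(-8))*(-133) = (-1/119 + 6*(-⅛))*(-133) = (-1/119 - ¾)*(-133) = -361/476*(-133) = 6859/68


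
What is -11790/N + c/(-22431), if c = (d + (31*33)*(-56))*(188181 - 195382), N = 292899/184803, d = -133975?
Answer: -150759545274769/2190005823 ≈ -68840.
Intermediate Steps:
N = 97633/61601 (N = 292899*(1/184803) = 97633/61601 ≈ 1.5849)
c = 1377284863 (c = (-133975 + (31*33)*(-56))*(188181 - 195382) = (-133975 + 1023*(-56))*(-7201) = (-133975 - 57288)*(-7201) = -191263*(-7201) = 1377284863)
-11790/N + c/(-22431) = -11790/97633/61601 + 1377284863/(-22431) = -11790*61601/97633 + 1377284863*(-1/22431) = -726275790/97633 - 1377284863/22431 = -150759545274769/2190005823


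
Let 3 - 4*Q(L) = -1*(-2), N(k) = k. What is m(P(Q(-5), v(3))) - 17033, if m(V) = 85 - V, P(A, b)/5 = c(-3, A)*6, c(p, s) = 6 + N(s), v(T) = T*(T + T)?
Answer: -34271/2 ≈ -17136.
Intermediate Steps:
Q(L) = ¼ (Q(L) = ¾ - (-1)*(-2)/4 = ¾ - ¼*2 = ¾ - ½ = ¼)
v(T) = 2*T² (v(T) = T*(2*T) = 2*T²)
c(p, s) = 6 + s
P(A, b) = 180 + 30*A (P(A, b) = 5*((6 + A)*6) = 5*(36 + 6*A) = 180 + 30*A)
m(P(Q(-5), v(3))) - 17033 = (85 - (180 + 30*(¼))) - 17033 = (85 - (180 + 15/2)) - 17033 = (85 - 1*375/2) - 17033 = (85 - 375/2) - 17033 = -205/2 - 17033 = -34271/2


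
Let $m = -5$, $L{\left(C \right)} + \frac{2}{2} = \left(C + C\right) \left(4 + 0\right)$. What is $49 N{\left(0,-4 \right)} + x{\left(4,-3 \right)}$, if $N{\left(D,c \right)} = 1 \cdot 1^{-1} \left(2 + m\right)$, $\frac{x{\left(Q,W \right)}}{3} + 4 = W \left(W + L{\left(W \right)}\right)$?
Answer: $93$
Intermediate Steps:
$L{\left(C \right)} = -1 + 8 C$ ($L{\left(C \right)} = -1 + \left(C + C\right) \left(4 + 0\right) = -1 + 2 C 4 = -1 + 8 C$)
$x{\left(Q,W \right)} = -12 + 3 W \left(-1 + 9 W\right)$ ($x{\left(Q,W \right)} = -12 + 3 W \left(W + \left(-1 + 8 W\right)\right) = -12 + 3 W \left(-1 + 9 W\right)$)
$N{\left(D,c \right)} = -3$ ($N{\left(D,c \right)} = 1 \cdot 1^{-1} \left(2 - 5\right) = 1 \cdot 1 \left(-3\right) = 1 \left(-3\right) = -3$)
$49 N{\left(0,-4 \right)} + x{\left(4,-3 \right)} = 49 \left(-3\right) - \left(3 - 243\right) = -147 + \left(-12 + 9 + 27 \cdot 9\right) = -147 + \left(-12 + 9 + 243\right) = -147 + 240 = 93$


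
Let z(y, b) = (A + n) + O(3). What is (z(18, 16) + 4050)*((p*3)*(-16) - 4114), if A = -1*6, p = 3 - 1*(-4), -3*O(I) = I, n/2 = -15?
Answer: -17857850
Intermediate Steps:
n = -30 (n = 2*(-15) = -30)
O(I) = -I/3
p = 7 (p = 3 + 4 = 7)
A = -6
z(y, b) = -37 (z(y, b) = (-6 - 30) - ⅓*3 = -36 - 1 = -37)
(z(18, 16) + 4050)*((p*3)*(-16) - 4114) = (-37 + 4050)*((7*3)*(-16) - 4114) = 4013*(21*(-16) - 4114) = 4013*(-336 - 4114) = 4013*(-4450) = -17857850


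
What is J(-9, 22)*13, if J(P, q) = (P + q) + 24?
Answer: 481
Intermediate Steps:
J(P, q) = 24 + P + q
J(-9, 22)*13 = (24 - 9 + 22)*13 = 37*13 = 481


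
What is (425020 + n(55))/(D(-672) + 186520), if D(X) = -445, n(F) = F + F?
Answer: 28342/12405 ≈ 2.2847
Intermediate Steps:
n(F) = 2*F
(425020 + n(55))/(D(-672) + 186520) = (425020 + 2*55)/(-445 + 186520) = (425020 + 110)/186075 = 425130*(1/186075) = 28342/12405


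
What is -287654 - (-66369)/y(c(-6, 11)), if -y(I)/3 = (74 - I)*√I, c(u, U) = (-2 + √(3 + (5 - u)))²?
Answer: -149602203/520 - 66369*√14/1820 ≈ -2.8783e+5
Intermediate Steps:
c(u, U) = (-2 + √(8 - u))²
y(I) = -3*√I*(74 - I) (y(I) = -3*(74 - I)*√I = -3*√I*(74 - I))
-287654 - (-66369)/y(c(-6, 11)) = -287654 - (-66369)/(3*√((-2 + √(8 - 1*(-6)))²)*(-74 + (-2 + √(8 - 1*(-6)))²)) = -287654 - (-66369)/(3*√((-2 + √(8 + 6))²)*(-74 + (-2 + √(8 + 6))²)) = -287654 - (-66369)/(3*√((-2 + √14)²)*(-74 + (-2 + √14)²)) = -287654 - (-66369)/(3*(-2 + √14)*(-74 + (-2 + √14)²)) = -287654 - (-66369)/(3*(-74 + (-2 + √14)²)*(-2 + √14)) = -287654 - (-66369)*1/(3*(-74 + (-2 + √14)²)*(-2 + √14)) = -287654 - (-22123)/((-74 + (-2 + √14)²)*(-2 + √14)) = -287654 + 22123/((-74 + (-2 + √14)²)*(-2 + √14))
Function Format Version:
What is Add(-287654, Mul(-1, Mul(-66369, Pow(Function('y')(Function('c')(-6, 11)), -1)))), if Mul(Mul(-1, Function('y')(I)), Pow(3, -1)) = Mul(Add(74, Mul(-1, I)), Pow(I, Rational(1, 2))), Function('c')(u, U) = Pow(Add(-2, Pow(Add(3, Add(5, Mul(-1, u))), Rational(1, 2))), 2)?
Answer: Add(Rational(-149602203, 520), Mul(Rational(-66369, 1820), Pow(14, Rational(1, 2)))) ≈ -2.8783e+5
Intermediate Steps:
Function('c')(u, U) = Pow(Add(-2, Pow(Add(8, Mul(-1, u)), Rational(1, 2))), 2)
Function('y')(I) = Mul(-3, Pow(I, Rational(1, 2)), Add(74, Mul(-1, I))) (Function('y')(I) = Mul(-3, Mul(Add(74, Mul(-1, I)), Pow(I, Rational(1, 2)))) = Mul(-3, Mul(Pow(I, Rational(1, 2)), Add(74, Mul(-1, I)))) = Mul(-3, Pow(I, Rational(1, 2)), Add(74, Mul(-1, I))))
Add(-287654, Mul(-1, Mul(-66369, Pow(Function('y')(Function('c')(-6, 11)), -1)))) = Add(-287654, Mul(-1, Mul(-66369, Pow(Mul(3, Pow(Pow(Add(-2, Pow(Add(8, Mul(-1, -6)), Rational(1, 2))), 2), Rational(1, 2)), Add(-74, Pow(Add(-2, Pow(Add(8, Mul(-1, -6)), Rational(1, 2))), 2))), -1)))) = Add(-287654, Mul(-1, Mul(-66369, Pow(Mul(3, Pow(Pow(Add(-2, Pow(Add(8, 6), Rational(1, 2))), 2), Rational(1, 2)), Add(-74, Pow(Add(-2, Pow(Add(8, 6), Rational(1, 2))), 2))), -1)))) = Add(-287654, Mul(-1, Mul(-66369, Pow(Mul(3, Pow(Pow(Add(-2, Pow(14, Rational(1, 2))), 2), Rational(1, 2)), Add(-74, Pow(Add(-2, Pow(14, Rational(1, 2))), 2))), -1)))) = Add(-287654, Mul(-1, Mul(-66369, Pow(Mul(3, Add(-2, Pow(14, Rational(1, 2))), Add(-74, Pow(Add(-2, Pow(14, Rational(1, 2))), 2))), -1)))) = Add(-287654, Mul(-1, Mul(-66369, Pow(Mul(3, Add(-74, Pow(Add(-2, Pow(14, Rational(1, 2))), 2)), Add(-2, Pow(14, Rational(1, 2)))), -1)))) = Add(-287654, Mul(-1, Mul(-66369, Mul(Rational(1, 3), Pow(Add(-74, Pow(Add(-2, Pow(14, Rational(1, 2))), 2)), -1), Pow(Add(-2, Pow(14, Rational(1, 2))), -1))))) = Add(-287654, Mul(-1, Mul(-22123, Pow(Add(-74, Pow(Add(-2, Pow(14, Rational(1, 2))), 2)), -1), Pow(Add(-2, Pow(14, Rational(1, 2))), -1)))) = Add(-287654, Mul(22123, Pow(Add(-74, Pow(Add(-2, Pow(14, Rational(1, 2))), 2)), -1), Pow(Add(-2, Pow(14, Rational(1, 2))), -1)))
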